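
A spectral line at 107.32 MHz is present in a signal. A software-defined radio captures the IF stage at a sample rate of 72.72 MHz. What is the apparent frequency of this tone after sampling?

34.6 MHz

107.32 MHz mod fs = 34.6 MHz.
34.6 MHz ≤ fs/2 = 36.36 MHz, appears at 34.6 MHz.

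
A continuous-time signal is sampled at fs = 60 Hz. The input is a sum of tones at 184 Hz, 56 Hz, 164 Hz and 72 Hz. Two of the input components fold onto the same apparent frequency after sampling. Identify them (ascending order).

56 Hz, 184 Hz

fs/2 = 30 Hz.
184 Hz mod fs = 4 Hz.
4 Hz ≤ fs/2 = 30 Hz, appears at 4 Hz.
56 Hz > fs/2 = 30 Hz, folds to fs − 56 Hz = 4 Hz.
164 Hz mod fs = 44 Hz.
44 Hz > fs/2 = 30 Hz, folds to fs − 44 Hz = 16 Hz.
72 Hz mod fs = 12 Hz.
12 Hz ≤ fs/2 = 30 Hz, appears at 12 Hz.
56 Hz and 184 Hz both map to 4 Hz.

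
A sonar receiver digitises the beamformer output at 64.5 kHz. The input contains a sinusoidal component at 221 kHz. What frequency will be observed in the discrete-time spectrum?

27.5 kHz

221 kHz mod fs = 27.5 kHz.
27.5 kHz ≤ fs/2 = 32.25 kHz, appears at 27.5 kHz.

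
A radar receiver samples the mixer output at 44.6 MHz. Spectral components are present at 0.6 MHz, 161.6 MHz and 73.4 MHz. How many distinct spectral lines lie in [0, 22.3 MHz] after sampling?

fs/2 = 22.3 MHz.
0.6 MHz ≤ fs/2 = 22.3 MHz, passes unchanged.
161.6 MHz mod fs = 27.8 MHz.
27.8 MHz > fs/2 = 22.3 MHz, folds to fs − 27.8 MHz = 16.8 MHz.
73.4 MHz mod fs = 28.8 MHz.
28.8 MHz > fs/2 = 22.3 MHz, folds to fs − 28.8 MHz = 15.8 MHz.
Distinct values: {0.6 MHz, 15.8 MHz, 16.8 MHz} → 3.

3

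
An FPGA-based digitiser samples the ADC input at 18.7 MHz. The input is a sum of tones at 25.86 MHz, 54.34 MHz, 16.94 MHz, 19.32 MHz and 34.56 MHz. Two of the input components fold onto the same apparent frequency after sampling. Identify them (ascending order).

16.94 MHz, 54.34 MHz

fs/2 = 9.35 MHz.
25.86 MHz mod fs = 7.16 MHz.
7.16 MHz ≤ fs/2 = 9.35 MHz, appears at 7.16 MHz.
54.34 MHz mod fs = 16.94 MHz.
16.94 MHz > fs/2 = 9.35 MHz, folds to fs − 16.94 MHz = 1.76 MHz.
16.94 MHz > fs/2 = 9.35 MHz, folds to fs − 16.94 MHz = 1.76 MHz.
19.32 MHz mod fs = 0.62 MHz.
0.62 MHz ≤ fs/2 = 9.35 MHz, appears at 0.62 MHz.
34.56 MHz mod fs = 15.86 MHz.
15.86 MHz > fs/2 = 9.35 MHz, folds to fs − 15.86 MHz = 2.84 MHz.
16.94 MHz and 54.34 MHz both map to 1.76 MHz.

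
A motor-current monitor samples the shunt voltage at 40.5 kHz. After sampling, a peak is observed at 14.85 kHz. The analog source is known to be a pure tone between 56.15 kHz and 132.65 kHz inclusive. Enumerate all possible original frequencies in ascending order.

66.15 kHz, 95.85 kHz, 106.65 kHz

Frequencies that alias to 14.85 kHz are k·fs ± 14.85 kHz for integer k ≥ 0.
k=0: 14.85 kHz.
k=1: 25.65 kHz, 55.35 kHz.
k=2: 66.15 kHz, 95.85 kHz.
k=3: 106.65 kHz, 136.35 kHz.
k=4: 147.15 kHz, 176.85 kHz.
Within [56.15 kHz, 132.65 kHz]: 66.15 kHz, 95.85 kHz, 106.65 kHz.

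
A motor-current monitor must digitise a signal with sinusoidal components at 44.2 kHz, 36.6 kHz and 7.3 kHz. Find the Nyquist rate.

Highest-frequency component: 44.2 kHz.
Nyquist rate = 2 × 44.2 kHz = 88.4 kHz.

88.4 kHz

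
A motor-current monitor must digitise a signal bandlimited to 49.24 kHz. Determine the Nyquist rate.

98.48 kHz

Nyquist rate = 2 × 49.24 kHz = 98.48 kHz.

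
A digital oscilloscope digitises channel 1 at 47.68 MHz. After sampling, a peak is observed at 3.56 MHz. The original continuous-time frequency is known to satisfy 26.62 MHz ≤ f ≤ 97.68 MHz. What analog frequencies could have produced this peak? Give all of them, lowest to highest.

44.12 MHz, 51.24 MHz, 91.8 MHz

Frequencies that alias to 3.56 MHz are k·fs ± 3.56 MHz for integer k ≥ 0.
k=0: 3.56 MHz.
k=1: 44.12 MHz, 51.24 MHz.
k=2: 91.8 MHz, 98.92 MHz.
k=3: 139.48 MHz, 146.6 MHz.
Within [26.62 MHz, 97.68 MHz]: 44.12 MHz, 51.24 MHz, 91.8 MHz.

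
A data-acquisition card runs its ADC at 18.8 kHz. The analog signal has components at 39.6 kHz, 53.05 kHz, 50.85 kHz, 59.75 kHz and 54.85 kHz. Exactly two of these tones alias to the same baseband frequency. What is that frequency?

3.35 kHz

fs/2 = 9.4 kHz.
39.6 kHz mod fs = 2 kHz.
2 kHz ≤ fs/2 = 9.4 kHz, appears at 2 kHz.
53.05 kHz mod fs = 15.45 kHz.
15.45 kHz > fs/2 = 9.4 kHz, folds to fs − 15.45 kHz = 3.35 kHz.
50.85 kHz mod fs = 13.25 kHz.
13.25 kHz > fs/2 = 9.4 kHz, folds to fs − 13.25 kHz = 5.55 kHz.
59.75 kHz mod fs = 3.35 kHz.
3.35 kHz ≤ fs/2 = 9.4 kHz, appears at 3.35 kHz.
54.85 kHz mod fs = 17.25 kHz.
17.25 kHz > fs/2 = 9.4 kHz, folds to fs − 17.25 kHz = 1.55 kHz.
53.05 kHz and 59.75 kHz both map to 3.35 kHz.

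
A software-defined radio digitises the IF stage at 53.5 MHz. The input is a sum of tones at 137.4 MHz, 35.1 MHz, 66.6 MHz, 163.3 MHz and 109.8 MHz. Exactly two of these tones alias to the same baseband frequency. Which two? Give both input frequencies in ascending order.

fs/2 = 26.75 MHz.
137.4 MHz mod fs = 30.4 MHz.
30.4 MHz > fs/2 = 26.75 MHz, folds to fs − 30.4 MHz = 23.1 MHz.
35.1 MHz > fs/2 = 26.75 MHz, folds to fs − 35.1 MHz = 18.4 MHz.
66.6 MHz mod fs = 13.1 MHz.
13.1 MHz ≤ fs/2 = 26.75 MHz, appears at 13.1 MHz.
163.3 MHz mod fs = 2.8 MHz.
2.8 MHz ≤ fs/2 = 26.75 MHz, appears at 2.8 MHz.
109.8 MHz mod fs = 2.8 MHz.
2.8 MHz ≤ fs/2 = 26.75 MHz, appears at 2.8 MHz.
109.8 MHz and 163.3 MHz both map to 2.8 MHz.

109.8 MHz, 163.3 MHz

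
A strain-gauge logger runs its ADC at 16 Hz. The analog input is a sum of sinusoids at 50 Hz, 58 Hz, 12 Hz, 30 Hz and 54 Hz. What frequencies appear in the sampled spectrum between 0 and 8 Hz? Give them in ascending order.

2 Hz, 4 Hz, 6 Hz

fs/2 = 8 Hz.
50 Hz mod fs = 2 Hz.
2 Hz ≤ fs/2 = 8 Hz, appears at 2 Hz.
58 Hz mod fs = 10 Hz.
10 Hz > fs/2 = 8 Hz, folds to fs − 10 Hz = 6 Hz.
12 Hz > fs/2 = 8 Hz, folds to fs − 12 Hz = 4 Hz.
30 Hz mod fs = 14 Hz.
14 Hz > fs/2 = 8 Hz, folds to fs − 14 Hz = 2 Hz.
54 Hz mod fs = 6 Hz.
6 Hz ≤ fs/2 = 8 Hz, appears at 6 Hz.
Distinct values: {2 Hz, 4 Hz, 6 Hz}.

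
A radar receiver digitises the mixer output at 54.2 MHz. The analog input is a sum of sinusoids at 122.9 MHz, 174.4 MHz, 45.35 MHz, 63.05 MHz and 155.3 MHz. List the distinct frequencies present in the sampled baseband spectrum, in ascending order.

fs/2 = 27.1 MHz.
122.9 MHz mod fs = 14.5 MHz.
14.5 MHz ≤ fs/2 = 27.1 MHz, appears at 14.5 MHz.
174.4 MHz mod fs = 11.8 MHz.
11.8 MHz ≤ fs/2 = 27.1 MHz, appears at 11.8 MHz.
45.35 MHz > fs/2 = 27.1 MHz, folds to fs − 45.35 MHz = 8.85 MHz.
63.05 MHz mod fs = 8.85 MHz.
8.85 MHz ≤ fs/2 = 27.1 MHz, appears at 8.85 MHz.
155.3 MHz mod fs = 46.9 MHz.
46.9 MHz > fs/2 = 27.1 MHz, folds to fs − 46.9 MHz = 7.3 MHz.
Distinct values: {7.3 MHz, 8.85 MHz, 11.8 MHz, 14.5 MHz}.

7.3 MHz, 8.85 MHz, 11.8 MHz, 14.5 MHz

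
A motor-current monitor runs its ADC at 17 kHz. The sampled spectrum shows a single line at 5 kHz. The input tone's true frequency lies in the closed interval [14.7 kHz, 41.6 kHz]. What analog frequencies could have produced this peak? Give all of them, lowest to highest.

22 kHz, 29 kHz, 39 kHz

Frequencies that alias to 5 kHz are k·fs ± 5 kHz for integer k ≥ 0.
k=0: 5 kHz.
k=1: 12 kHz, 22 kHz.
k=2: 29 kHz, 39 kHz.
k=3: 46 kHz, 56 kHz.
Within [14.7 kHz, 41.6 kHz]: 22 kHz, 29 kHz, 39 kHz.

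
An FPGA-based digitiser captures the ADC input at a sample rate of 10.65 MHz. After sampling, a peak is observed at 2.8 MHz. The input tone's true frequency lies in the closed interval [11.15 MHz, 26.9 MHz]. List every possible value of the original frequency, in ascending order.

Frequencies that alias to 2.8 MHz are k·fs ± 2.8 MHz for integer k ≥ 0.
k=0: 2.8 MHz.
k=1: 7.85 MHz, 13.45 MHz.
k=2: 18.5 MHz, 24.1 MHz.
k=3: 29.15 MHz, 34.75 MHz.
Within [11.15 MHz, 26.9 MHz]: 13.45 MHz, 18.5 MHz, 24.1 MHz.

13.45 MHz, 18.5 MHz, 24.1 MHz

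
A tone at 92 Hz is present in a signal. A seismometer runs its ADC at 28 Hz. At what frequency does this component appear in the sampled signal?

8 Hz

92 Hz mod fs = 8 Hz.
8 Hz ≤ fs/2 = 14 Hz, appears at 8 Hz.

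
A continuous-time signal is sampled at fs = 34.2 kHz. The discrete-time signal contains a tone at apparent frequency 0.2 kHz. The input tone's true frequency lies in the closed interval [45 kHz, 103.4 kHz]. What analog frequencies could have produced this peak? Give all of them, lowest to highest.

Frequencies that alias to 0.2 kHz are k·fs ± 0.2 kHz for integer k ≥ 0.
k=0: 0.2 kHz.
k=1: 34 kHz, 34.4 kHz.
k=2: 68.2 kHz, 68.6 kHz.
k=3: 102.4 kHz, 102.8 kHz.
k=4: 136.6 kHz, 137 kHz.
Within [45 kHz, 103.4 kHz]: 68.2 kHz, 68.6 kHz, 102.4 kHz, 102.8 kHz.

68.2 kHz, 68.6 kHz, 102.4 kHz, 102.8 kHz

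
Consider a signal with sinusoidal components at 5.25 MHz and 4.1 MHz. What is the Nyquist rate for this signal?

10.5 MHz

Highest-frequency component: 5.25 MHz.
Nyquist rate = 2 × 5.25 MHz = 10.5 MHz.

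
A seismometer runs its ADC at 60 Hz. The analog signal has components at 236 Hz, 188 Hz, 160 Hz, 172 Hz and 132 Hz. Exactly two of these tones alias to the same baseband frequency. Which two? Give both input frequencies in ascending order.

172 Hz, 188 Hz

fs/2 = 30 Hz.
236 Hz mod fs = 56 Hz.
56 Hz > fs/2 = 30 Hz, folds to fs − 56 Hz = 4 Hz.
188 Hz mod fs = 8 Hz.
8 Hz ≤ fs/2 = 30 Hz, appears at 8 Hz.
160 Hz mod fs = 40 Hz.
40 Hz > fs/2 = 30 Hz, folds to fs − 40 Hz = 20 Hz.
172 Hz mod fs = 52 Hz.
52 Hz > fs/2 = 30 Hz, folds to fs − 52 Hz = 8 Hz.
132 Hz mod fs = 12 Hz.
12 Hz ≤ fs/2 = 30 Hz, appears at 12 Hz.
172 Hz and 188 Hz both map to 8 Hz.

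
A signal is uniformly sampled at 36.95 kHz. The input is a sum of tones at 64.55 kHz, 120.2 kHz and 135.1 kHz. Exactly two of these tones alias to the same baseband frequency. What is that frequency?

fs/2 = 18.475 kHz.
64.55 kHz mod fs = 27.6 kHz.
27.6 kHz > fs/2 = 18.475 kHz, folds to fs − 27.6 kHz = 9.35 kHz.
120.2 kHz mod fs = 9.35 kHz.
9.35 kHz ≤ fs/2 = 18.475 kHz, appears at 9.35 kHz.
135.1 kHz mod fs = 24.25 kHz.
24.25 kHz > fs/2 = 18.475 kHz, folds to fs − 24.25 kHz = 12.7 kHz.
64.55 kHz and 120.2 kHz both map to 9.35 kHz.

9.35 kHz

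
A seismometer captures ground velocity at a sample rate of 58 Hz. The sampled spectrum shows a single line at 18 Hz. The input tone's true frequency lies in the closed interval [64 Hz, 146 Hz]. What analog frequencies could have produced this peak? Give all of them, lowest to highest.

Frequencies that alias to 18 Hz are k·fs ± 18 Hz for integer k ≥ 0.
k=0: 18 Hz.
k=1: 40 Hz, 76 Hz.
k=2: 98 Hz, 134 Hz.
k=3: 156 Hz, 192 Hz.
Within [64 Hz, 146 Hz]: 76 Hz, 98 Hz, 134 Hz.

76 Hz, 98 Hz, 134 Hz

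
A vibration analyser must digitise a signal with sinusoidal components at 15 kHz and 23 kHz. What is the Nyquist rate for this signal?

Highest-frequency component: 23 kHz.
Nyquist rate = 2 × 23 kHz = 46 kHz.

46 kHz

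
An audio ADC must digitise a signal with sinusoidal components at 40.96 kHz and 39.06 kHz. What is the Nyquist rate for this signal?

81.92 kHz

Highest-frequency component: 40.96 kHz.
Nyquist rate = 2 × 40.96 kHz = 81.92 kHz.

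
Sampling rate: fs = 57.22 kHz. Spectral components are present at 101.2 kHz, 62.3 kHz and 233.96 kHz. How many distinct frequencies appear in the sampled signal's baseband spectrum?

2

fs/2 = 28.61 kHz.
101.2 kHz mod fs = 43.98 kHz.
43.98 kHz > fs/2 = 28.61 kHz, folds to fs − 43.98 kHz = 13.24 kHz.
62.3 kHz mod fs = 5.08 kHz.
5.08 kHz ≤ fs/2 = 28.61 kHz, appears at 5.08 kHz.
233.96 kHz mod fs = 5.08 kHz.
5.08 kHz ≤ fs/2 = 28.61 kHz, appears at 5.08 kHz.
Distinct values: {5.08 kHz, 13.24 kHz} → 2.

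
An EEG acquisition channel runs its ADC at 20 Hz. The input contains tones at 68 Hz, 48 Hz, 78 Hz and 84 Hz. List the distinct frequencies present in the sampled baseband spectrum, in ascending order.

fs/2 = 10 Hz.
68 Hz mod fs = 8 Hz.
8 Hz ≤ fs/2 = 10 Hz, appears at 8 Hz.
48 Hz mod fs = 8 Hz.
8 Hz ≤ fs/2 = 10 Hz, appears at 8 Hz.
78 Hz mod fs = 18 Hz.
18 Hz > fs/2 = 10 Hz, folds to fs − 18 Hz = 2 Hz.
84 Hz mod fs = 4 Hz.
4 Hz ≤ fs/2 = 10 Hz, appears at 4 Hz.
Distinct values: {2 Hz, 4 Hz, 8 Hz}.

2 Hz, 4 Hz, 8 Hz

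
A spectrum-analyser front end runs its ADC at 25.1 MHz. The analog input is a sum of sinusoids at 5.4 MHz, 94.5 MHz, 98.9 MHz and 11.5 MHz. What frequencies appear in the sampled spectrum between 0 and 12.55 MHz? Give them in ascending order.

fs/2 = 12.55 MHz.
5.4 MHz ≤ fs/2 = 12.55 MHz, passes unchanged.
94.5 MHz mod fs = 19.2 MHz.
19.2 MHz > fs/2 = 12.55 MHz, folds to fs − 19.2 MHz = 5.9 MHz.
98.9 MHz mod fs = 23.6 MHz.
23.6 MHz > fs/2 = 12.55 MHz, folds to fs − 23.6 MHz = 1.5 MHz.
11.5 MHz ≤ fs/2 = 12.55 MHz, passes unchanged.
Distinct values: {1.5 MHz, 5.4 MHz, 5.9 MHz, 11.5 MHz}.

1.5 MHz, 5.4 MHz, 5.9 MHz, 11.5 MHz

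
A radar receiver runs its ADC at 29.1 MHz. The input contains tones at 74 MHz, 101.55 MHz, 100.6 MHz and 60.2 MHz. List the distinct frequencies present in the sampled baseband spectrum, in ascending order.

fs/2 = 14.55 MHz.
74 MHz mod fs = 15.8 MHz.
15.8 MHz > fs/2 = 14.55 MHz, folds to fs − 15.8 MHz = 13.3 MHz.
101.55 MHz mod fs = 14.25 MHz.
14.25 MHz ≤ fs/2 = 14.55 MHz, appears at 14.25 MHz.
100.6 MHz mod fs = 13.3 MHz.
13.3 MHz ≤ fs/2 = 14.55 MHz, appears at 13.3 MHz.
60.2 MHz mod fs = 2 MHz.
2 MHz ≤ fs/2 = 14.55 MHz, appears at 2 MHz.
Distinct values: {2 MHz, 13.3 MHz, 14.25 MHz}.

2 MHz, 13.3 MHz, 14.25 MHz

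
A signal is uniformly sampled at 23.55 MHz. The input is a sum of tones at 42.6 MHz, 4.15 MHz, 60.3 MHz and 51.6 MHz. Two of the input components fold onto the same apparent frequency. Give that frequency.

4.5 MHz

fs/2 = 11.775 MHz.
42.6 MHz mod fs = 19.05 MHz.
19.05 MHz > fs/2 = 11.775 MHz, folds to fs − 19.05 MHz = 4.5 MHz.
4.15 MHz ≤ fs/2 = 11.775 MHz, passes unchanged.
60.3 MHz mod fs = 13.2 MHz.
13.2 MHz > fs/2 = 11.775 MHz, folds to fs − 13.2 MHz = 10.35 MHz.
51.6 MHz mod fs = 4.5 MHz.
4.5 MHz ≤ fs/2 = 11.775 MHz, appears at 4.5 MHz.
42.6 MHz and 51.6 MHz both map to 4.5 MHz.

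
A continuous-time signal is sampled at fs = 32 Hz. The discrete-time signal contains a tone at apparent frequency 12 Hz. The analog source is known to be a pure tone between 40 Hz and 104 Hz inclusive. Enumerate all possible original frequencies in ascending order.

Frequencies that alias to 12 Hz are k·fs ± 12 Hz for integer k ≥ 0.
k=0: 12 Hz.
k=1: 20 Hz, 44 Hz.
k=2: 52 Hz, 76 Hz.
k=3: 84 Hz, 108 Hz.
k=4: 116 Hz, 140 Hz.
Within [40 Hz, 104 Hz]: 44 Hz, 52 Hz, 76 Hz, 84 Hz.

44 Hz, 52 Hz, 76 Hz, 84 Hz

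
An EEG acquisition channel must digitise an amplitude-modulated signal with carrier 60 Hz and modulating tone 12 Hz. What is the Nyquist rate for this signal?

144 Hz

AM sidebands sit at fc ± fm = 48 Hz and 72 Hz.
Highest-frequency component: 72 Hz.
Nyquist rate = 2 × 72 Hz = 144 Hz.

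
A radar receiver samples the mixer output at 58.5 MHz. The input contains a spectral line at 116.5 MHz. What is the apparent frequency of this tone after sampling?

0.5 MHz

116.5 MHz mod fs = 58 MHz.
58 MHz > fs/2 = 29.25 MHz, folds to fs − 58 MHz = 0.5 MHz.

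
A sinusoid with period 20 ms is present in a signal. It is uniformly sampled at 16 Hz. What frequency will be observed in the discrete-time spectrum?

T = 20 ms → f = 1/T = 50 Hz.
50 Hz mod fs = 2 Hz.
2 Hz ≤ fs/2 = 8 Hz, appears at 2 Hz.

2 Hz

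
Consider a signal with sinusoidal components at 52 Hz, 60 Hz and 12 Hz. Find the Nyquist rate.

Highest-frequency component: 60 Hz.
Nyquist rate = 2 × 60 Hz = 120 Hz.

120 Hz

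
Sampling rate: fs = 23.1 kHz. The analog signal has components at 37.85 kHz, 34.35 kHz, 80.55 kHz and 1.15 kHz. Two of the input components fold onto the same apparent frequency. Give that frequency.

fs/2 = 11.55 kHz.
37.85 kHz mod fs = 14.75 kHz.
14.75 kHz > fs/2 = 11.55 kHz, folds to fs − 14.75 kHz = 8.35 kHz.
34.35 kHz mod fs = 11.25 kHz.
11.25 kHz ≤ fs/2 = 11.55 kHz, appears at 11.25 kHz.
80.55 kHz mod fs = 11.25 kHz.
11.25 kHz ≤ fs/2 = 11.55 kHz, appears at 11.25 kHz.
1.15 kHz ≤ fs/2 = 11.55 kHz, passes unchanged.
34.35 kHz and 80.55 kHz both map to 11.25 kHz.

11.25 kHz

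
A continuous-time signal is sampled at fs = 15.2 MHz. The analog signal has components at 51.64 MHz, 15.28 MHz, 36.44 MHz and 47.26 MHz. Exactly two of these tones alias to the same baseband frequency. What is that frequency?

6.04 MHz

fs/2 = 7.6 MHz.
51.64 MHz mod fs = 6.04 MHz.
6.04 MHz ≤ fs/2 = 7.6 MHz, appears at 6.04 MHz.
15.28 MHz mod fs = 0.08 MHz.
0.08 MHz ≤ fs/2 = 7.6 MHz, appears at 0.08 MHz.
36.44 MHz mod fs = 6.04 MHz.
6.04 MHz ≤ fs/2 = 7.6 MHz, appears at 6.04 MHz.
47.26 MHz mod fs = 1.66 MHz.
1.66 MHz ≤ fs/2 = 7.6 MHz, appears at 1.66 MHz.
36.44 MHz and 51.64 MHz both map to 6.04 MHz.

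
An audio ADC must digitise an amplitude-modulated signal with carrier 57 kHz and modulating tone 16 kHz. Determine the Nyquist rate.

AM sidebands sit at fc ± fm = 41 kHz and 73 kHz.
Highest-frequency component: 73 kHz.
Nyquist rate = 2 × 73 kHz = 146 kHz.

146 kHz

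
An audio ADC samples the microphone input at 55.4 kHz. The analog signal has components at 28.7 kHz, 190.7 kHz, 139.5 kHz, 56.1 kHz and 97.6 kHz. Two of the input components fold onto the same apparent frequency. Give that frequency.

26.7 kHz

fs/2 = 27.7 kHz.
28.7 kHz > fs/2 = 27.7 kHz, folds to fs − 28.7 kHz = 26.7 kHz.
190.7 kHz mod fs = 24.5 kHz.
24.5 kHz ≤ fs/2 = 27.7 kHz, appears at 24.5 kHz.
139.5 kHz mod fs = 28.7 kHz.
28.7 kHz > fs/2 = 27.7 kHz, folds to fs − 28.7 kHz = 26.7 kHz.
56.1 kHz mod fs = 0.7 kHz.
0.7 kHz ≤ fs/2 = 27.7 kHz, appears at 0.7 kHz.
97.6 kHz mod fs = 42.2 kHz.
42.2 kHz > fs/2 = 27.7 kHz, folds to fs − 42.2 kHz = 13.2 kHz.
28.7 kHz and 139.5 kHz both map to 26.7 kHz.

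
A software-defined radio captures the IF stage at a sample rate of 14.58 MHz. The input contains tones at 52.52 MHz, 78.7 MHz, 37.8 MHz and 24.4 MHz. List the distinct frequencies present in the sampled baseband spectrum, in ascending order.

fs/2 = 7.29 MHz.
52.52 MHz mod fs = 8.78 MHz.
8.78 MHz > fs/2 = 7.29 MHz, folds to fs − 8.78 MHz = 5.8 MHz.
78.7 MHz mod fs = 5.8 MHz.
5.8 MHz ≤ fs/2 = 7.29 MHz, appears at 5.8 MHz.
37.8 MHz mod fs = 8.64 MHz.
8.64 MHz > fs/2 = 7.29 MHz, folds to fs − 8.64 MHz = 5.94 MHz.
24.4 MHz mod fs = 9.82 MHz.
9.82 MHz > fs/2 = 7.29 MHz, folds to fs − 9.82 MHz = 4.76 MHz.
Distinct values: {4.76 MHz, 5.8 MHz, 5.94 MHz}.

4.76 MHz, 5.8 MHz, 5.94 MHz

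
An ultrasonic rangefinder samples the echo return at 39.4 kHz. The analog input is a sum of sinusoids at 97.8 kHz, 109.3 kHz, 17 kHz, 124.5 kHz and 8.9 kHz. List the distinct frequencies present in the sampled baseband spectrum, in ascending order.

fs/2 = 19.7 kHz.
97.8 kHz mod fs = 19 kHz.
19 kHz ≤ fs/2 = 19.7 kHz, appears at 19 kHz.
109.3 kHz mod fs = 30.5 kHz.
30.5 kHz > fs/2 = 19.7 kHz, folds to fs − 30.5 kHz = 8.9 kHz.
17 kHz ≤ fs/2 = 19.7 kHz, passes unchanged.
124.5 kHz mod fs = 6.3 kHz.
6.3 kHz ≤ fs/2 = 19.7 kHz, appears at 6.3 kHz.
8.9 kHz ≤ fs/2 = 19.7 kHz, passes unchanged.
Distinct values: {6.3 kHz, 8.9 kHz, 17 kHz, 19 kHz}.

6.3 kHz, 8.9 kHz, 17 kHz, 19 kHz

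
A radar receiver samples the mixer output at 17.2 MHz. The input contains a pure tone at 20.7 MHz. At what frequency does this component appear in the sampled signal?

3.5 MHz

20.7 MHz mod fs = 3.5 MHz.
3.5 MHz ≤ fs/2 = 8.6 MHz, appears at 3.5 MHz.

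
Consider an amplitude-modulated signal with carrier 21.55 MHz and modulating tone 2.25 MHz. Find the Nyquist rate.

47.6 MHz

AM sidebands sit at fc ± fm = 19.3 MHz and 23.8 MHz.
Highest-frequency component: 23.8 MHz.
Nyquist rate = 2 × 23.8 MHz = 47.6 MHz.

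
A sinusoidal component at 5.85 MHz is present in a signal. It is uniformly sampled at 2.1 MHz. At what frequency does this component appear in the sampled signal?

5.85 MHz mod fs = 1.65 MHz.
1.65 MHz > fs/2 = 1.05 MHz, folds to fs − 1.65 MHz = 0.45 MHz.

0.45 MHz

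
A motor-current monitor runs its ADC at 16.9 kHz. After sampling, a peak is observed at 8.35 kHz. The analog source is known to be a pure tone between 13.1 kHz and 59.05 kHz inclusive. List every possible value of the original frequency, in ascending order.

Frequencies that alias to 8.35 kHz are k·fs ± 8.35 kHz for integer k ≥ 0.
k=0: 8.35 kHz.
k=1: 8.55 kHz, 25.25 kHz.
k=2: 25.45 kHz, 42.15 kHz.
k=3: 42.35 kHz, 59.05 kHz.
k=4: 59.25 kHz, 75.95 kHz.
Within [13.1 kHz, 59.05 kHz]: 25.25 kHz, 25.45 kHz, 42.15 kHz, 42.35 kHz, 59.05 kHz.

25.25 kHz, 25.45 kHz, 42.15 kHz, 42.35 kHz, 59.05 kHz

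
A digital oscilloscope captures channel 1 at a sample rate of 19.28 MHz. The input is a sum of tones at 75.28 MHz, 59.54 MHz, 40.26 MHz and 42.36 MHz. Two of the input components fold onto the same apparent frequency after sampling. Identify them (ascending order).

40.26 MHz, 59.54 MHz

fs/2 = 9.64 MHz.
75.28 MHz mod fs = 17.44 MHz.
17.44 MHz > fs/2 = 9.64 MHz, folds to fs − 17.44 MHz = 1.84 MHz.
59.54 MHz mod fs = 1.7 MHz.
1.7 MHz ≤ fs/2 = 9.64 MHz, appears at 1.7 MHz.
40.26 MHz mod fs = 1.7 MHz.
1.7 MHz ≤ fs/2 = 9.64 MHz, appears at 1.7 MHz.
42.36 MHz mod fs = 3.8 MHz.
3.8 MHz ≤ fs/2 = 9.64 MHz, appears at 3.8 MHz.
40.26 MHz and 59.54 MHz both map to 1.7 MHz.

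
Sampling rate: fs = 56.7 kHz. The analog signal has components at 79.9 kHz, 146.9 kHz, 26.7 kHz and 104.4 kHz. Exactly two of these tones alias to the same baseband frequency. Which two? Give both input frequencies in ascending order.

79.9 kHz, 146.9 kHz

fs/2 = 28.35 kHz.
79.9 kHz mod fs = 23.2 kHz.
23.2 kHz ≤ fs/2 = 28.35 kHz, appears at 23.2 kHz.
146.9 kHz mod fs = 33.5 kHz.
33.5 kHz > fs/2 = 28.35 kHz, folds to fs − 33.5 kHz = 23.2 kHz.
26.7 kHz ≤ fs/2 = 28.35 kHz, passes unchanged.
104.4 kHz mod fs = 47.7 kHz.
47.7 kHz > fs/2 = 28.35 kHz, folds to fs − 47.7 kHz = 9 kHz.
79.9 kHz and 146.9 kHz both map to 23.2 kHz.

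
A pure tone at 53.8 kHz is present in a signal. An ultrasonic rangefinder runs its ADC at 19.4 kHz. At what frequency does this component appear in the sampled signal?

4.4 kHz

53.8 kHz mod fs = 15 kHz.
15 kHz > fs/2 = 9.7 kHz, folds to fs − 15 kHz = 4.4 kHz.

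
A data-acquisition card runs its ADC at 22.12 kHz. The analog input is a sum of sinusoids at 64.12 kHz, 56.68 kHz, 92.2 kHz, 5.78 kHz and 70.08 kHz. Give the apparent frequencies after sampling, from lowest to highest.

2.24 kHz, 3.72 kHz, 5.78 kHz, 9.68 kHz

fs/2 = 11.06 kHz.
64.12 kHz mod fs = 19.88 kHz.
19.88 kHz > fs/2 = 11.06 kHz, folds to fs − 19.88 kHz = 2.24 kHz.
56.68 kHz mod fs = 12.44 kHz.
12.44 kHz > fs/2 = 11.06 kHz, folds to fs − 12.44 kHz = 9.68 kHz.
92.2 kHz mod fs = 3.72 kHz.
3.72 kHz ≤ fs/2 = 11.06 kHz, appears at 3.72 kHz.
5.78 kHz ≤ fs/2 = 11.06 kHz, passes unchanged.
70.08 kHz mod fs = 3.72 kHz.
3.72 kHz ≤ fs/2 = 11.06 kHz, appears at 3.72 kHz.
Distinct values: {2.24 kHz, 3.72 kHz, 5.78 kHz, 9.68 kHz}.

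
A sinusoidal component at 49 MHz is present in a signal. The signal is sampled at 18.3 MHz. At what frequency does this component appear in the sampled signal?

49 MHz mod fs = 12.4 MHz.
12.4 MHz > fs/2 = 9.15 MHz, folds to fs − 12.4 MHz = 5.9 MHz.

5.9 MHz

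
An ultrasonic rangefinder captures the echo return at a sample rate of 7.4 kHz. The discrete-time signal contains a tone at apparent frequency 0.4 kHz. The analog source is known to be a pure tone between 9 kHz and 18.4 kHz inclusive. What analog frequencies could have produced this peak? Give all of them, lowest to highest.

14.4 kHz, 15.2 kHz

Frequencies that alias to 0.4 kHz are k·fs ± 0.4 kHz for integer k ≥ 0.
k=0: 0.4 kHz.
k=1: 7 kHz, 7.8 kHz.
k=2: 14.4 kHz, 15.2 kHz.
k=3: 21.8 kHz, 22.6 kHz.
Within [9 kHz, 18.4 kHz]: 14.4 kHz, 15.2 kHz.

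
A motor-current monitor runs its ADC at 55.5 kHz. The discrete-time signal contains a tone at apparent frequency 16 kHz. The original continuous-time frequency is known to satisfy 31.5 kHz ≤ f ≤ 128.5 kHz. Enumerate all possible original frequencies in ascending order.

Frequencies that alias to 16 kHz are k·fs ± 16 kHz for integer k ≥ 0.
k=0: 16 kHz.
k=1: 39.5 kHz, 71.5 kHz.
k=2: 95 kHz, 127 kHz.
k=3: 150.5 kHz, 182.5 kHz.
Within [31.5 kHz, 128.5 kHz]: 39.5 kHz, 71.5 kHz, 95 kHz, 127 kHz.

39.5 kHz, 71.5 kHz, 95 kHz, 127 kHz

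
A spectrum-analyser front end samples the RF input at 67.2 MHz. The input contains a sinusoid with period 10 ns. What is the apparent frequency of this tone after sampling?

32.8 MHz

T = 10 ns → f = 1/T = 100 MHz.
100 MHz mod fs = 32.8 MHz.
32.8 MHz ≤ fs/2 = 33.6 MHz, appears at 32.8 MHz.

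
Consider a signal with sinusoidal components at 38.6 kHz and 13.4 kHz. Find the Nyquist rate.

77.2 kHz

Highest-frequency component: 38.6 kHz.
Nyquist rate = 2 × 38.6 kHz = 77.2 kHz.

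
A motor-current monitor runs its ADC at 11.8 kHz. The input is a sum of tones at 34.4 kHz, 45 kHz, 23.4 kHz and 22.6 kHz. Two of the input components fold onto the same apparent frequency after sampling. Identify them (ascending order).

22.6 kHz, 34.4 kHz

fs/2 = 5.9 kHz.
34.4 kHz mod fs = 10.8 kHz.
10.8 kHz > fs/2 = 5.9 kHz, folds to fs − 10.8 kHz = 1 kHz.
45 kHz mod fs = 9.6 kHz.
9.6 kHz > fs/2 = 5.9 kHz, folds to fs − 9.6 kHz = 2.2 kHz.
23.4 kHz mod fs = 11.6 kHz.
11.6 kHz > fs/2 = 5.9 kHz, folds to fs − 11.6 kHz = 0.2 kHz.
22.6 kHz mod fs = 10.8 kHz.
10.8 kHz > fs/2 = 5.9 kHz, folds to fs − 10.8 kHz = 1 kHz.
22.6 kHz and 34.4 kHz both map to 1 kHz.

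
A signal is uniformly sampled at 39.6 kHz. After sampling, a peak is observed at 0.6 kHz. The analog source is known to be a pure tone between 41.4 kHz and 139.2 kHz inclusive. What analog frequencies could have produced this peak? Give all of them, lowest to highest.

Frequencies that alias to 0.6 kHz are k·fs ± 0.6 kHz for integer k ≥ 0.
k=0: 0.6 kHz.
k=1: 39 kHz, 40.2 kHz.
k=2: 78.6 kHz, 79.8 kHz.
k=3: 118.2 kHz, 119.4 kHz.
k=4: 157.8 kHz, 159 kHz.
Within [41.4 kHz, 139.2 kHz]: 78.6 kHz, 79.8 kHz, 118.2 kHz, 119.4 kHz.

78.6 kHz, 79.8 kHz, 118.2 kHz, 119.4 kHz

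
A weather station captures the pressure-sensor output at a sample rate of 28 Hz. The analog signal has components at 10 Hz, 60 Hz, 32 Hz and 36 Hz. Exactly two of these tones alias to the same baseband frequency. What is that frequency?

fs/2 = 14 Hz.
10 Hz ≤ fs/2 = 14 Hz, passes unchanged.
60 Hz mod fs = 4 Hz.
4 Hz ≤ fs/2 = 14 Hz, appears at 4 Hz.
32 Hz mod fs = 4 Hz.
4 Hz ≤ fs/2 = 14 Hz, appears at 4 Hz.
36 Hz mod fs = 8 Hz.
8 Hz ≤ fs/2 = 14 Hz, appears at 8 Hz.
32 Hz and 60 Hz both map to 4 Hz.

4 Hz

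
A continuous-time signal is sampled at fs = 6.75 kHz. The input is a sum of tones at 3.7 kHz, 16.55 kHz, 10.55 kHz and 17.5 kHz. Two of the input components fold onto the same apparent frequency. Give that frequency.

fs/2 = 3.375 kHz.
3.7 kHz > fs/2 = 3.375 kHz, folds to fs − 3.7 kHz = 3.05 kHz.
16.55 kHz mod fs = 3.05 kHz.
3.05 kHz ≤ fs/2 = 3.375 kHz, appears at 3.05 kHz.
10.55 kHz mod fs = 3.8 kHz.
3.8 kHz > fs/2 = 3.375 kHz, folds to fs − 3.8 kHz = 2.95 kHz.
17.5 kHz mod fs = 4 kHz.
4 kHz > fs/2 = 3.375 kHz, folds to fs − 4 kHz = 2.75 kHz.
3.7 kHz and 16.55 kHz both map to 3.05 kHz.

3.05 kHz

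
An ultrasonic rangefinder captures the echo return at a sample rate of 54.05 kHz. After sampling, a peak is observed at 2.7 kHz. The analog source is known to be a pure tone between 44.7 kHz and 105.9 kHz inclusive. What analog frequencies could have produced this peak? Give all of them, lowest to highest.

Frequencies that alias to 2.7 kHz are k·fs ± 2.7 kHz for integer k ≥ 0.
k=0: 2.7 kHz.
k=1: 51.35 kHz, 56.75 kHz.
k=2: 105.4 kHz, 110.8 kHz.
k=3: 159.45 kHz, 164.85 kHz.
Within [44.7 kHz, 105.9 kHz]: 51.35 kHz, 56.75 kHz, 105.4 kHz.

51.35 kHz, 56.75 kHz, 105.4 kHz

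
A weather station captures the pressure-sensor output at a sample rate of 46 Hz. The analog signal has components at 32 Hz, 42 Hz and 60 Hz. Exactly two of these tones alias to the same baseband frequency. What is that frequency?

14 Hz

fs/2 = 23 Hz.
32 Hz > fs/2 = 23 Hz, folds to fs − 32 Hz = 14 Hz.
42 Hz > fs/2 = 23 Hz, folds to fs − 42 Hz = 4 Hz.
60 Hz mod fs = 14 Hz.
14 Hz ≤ fs/2 = 23 Hz, appears at 14 Hz.
32 Hz and 60 Hz both map to 14 Hz.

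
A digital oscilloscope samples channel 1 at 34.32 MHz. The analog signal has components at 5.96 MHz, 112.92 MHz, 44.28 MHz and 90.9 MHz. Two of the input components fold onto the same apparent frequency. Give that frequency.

fs/2 = 17.16 MHz.
5.96 MHz ≤ fs/2 = 17.16 MHz, passes unchanged.
112.92 MHz mod fs = 9.96 MHz.
9.96 MHz ≤ fs/2 = 17.16 MHz, appears at 9.96 MHz.
44.28 MHz mod fs = 9.96 MHz.
9.96 MHz ≤ fs/2 = 17.16 MHz, appears at 9.96 MHz.
90.9 MHz mod fs = 22.26 MHz.
22.26 MHz > fs/2 = 17.16 MHz, folds to fs − 22.26 MHz = 12.06 MHz.
44.28 MHz and 112.92 MHz both map to 9.96 MHz.

9.96 MHz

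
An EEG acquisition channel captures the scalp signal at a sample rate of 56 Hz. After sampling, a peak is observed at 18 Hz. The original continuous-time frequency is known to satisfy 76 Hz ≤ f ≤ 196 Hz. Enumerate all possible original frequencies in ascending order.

Frequencies that alias to 18 Hz are k·fs ± 18 Hz for integer k ≥ 0.
k=0: 18 Hz.
k=1: 38 Hz, 74 Hz.
k=2: 94 Hz, 130 Hz.
k=3: 150 Hz, 186 Hz.
k=4: 206 Hz, 242 Hz.
Within [76 Hz, 196 Hz]: 94 Hz, 130 Hz, 150 Hz, 186 Hz.

94 Hz, 130 Hz, 150 Hz, 186 Hz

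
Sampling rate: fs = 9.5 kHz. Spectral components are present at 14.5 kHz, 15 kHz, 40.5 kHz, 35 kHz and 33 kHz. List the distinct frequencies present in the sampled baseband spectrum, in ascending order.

2.5 kHz, 3 kHz, 4 kHz, 4.5 kHz

fs/2 = 4.75 kHz.
14.5 kHz mod fs = 5 kHz.
5 kHz > fs/2 = 4.75 kHz, folds to fs − 5 kHz = 4.5 kHz.
15 kHz mod fs = 5.5 kHz.
5.5 kHz > fs/2 = 4.75 kHz, folds to fs − 5.5 kHz = 4 kHz.
40.5 kHz mod fs = 2.5 kHz.
2.5 kHz ≤ fs/2 = 4.75 kHz, appears at 2.5 kHz.
35 kHz mod fs = 6.5 kHz.
6.5 kHz > fs/2 = 4.75 kHz, folds to fs − 6.5 kHz = 3 kHz.
33 kHz mod fs = 4.5 kHz.
4.5 kHz ≤ fs/2 = 4.75 kHz, appears at 4.5 kHz.
Distinct values: {2.5 kHz, 3 kHz, 4 kHz, 4.5 kHz}.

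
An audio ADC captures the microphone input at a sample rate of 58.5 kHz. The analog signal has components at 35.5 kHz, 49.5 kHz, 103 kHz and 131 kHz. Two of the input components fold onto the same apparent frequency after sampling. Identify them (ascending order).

103 kHz, 131 kHz

fs/2 = 29.25 kHz.
35.5 kHz > fs/2 = 29.25 kHz, folds to fs − 35.5 kHz = 23 kHz.
49.5 kHz > fs/2 = 29.25 kHz, folds to fs − 49.5 kHz = 9 kHz.
103 kHz mod fs = 44.5 kHz.
44.5 kHz > fs/2 = 29.25 kHz, folds to fs − 44.5 kHz = 14 kHz.
131 kHz mod fs = 14 kHz.
14 kHz ≤ fs/2 = 29.25 kHz, appears at 14 kHz.
103 kHz and 131 kHz both map to 14 kHz.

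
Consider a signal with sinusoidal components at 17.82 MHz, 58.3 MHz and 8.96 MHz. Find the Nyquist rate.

116.6 MHz

Highest-frequency component: 58.3 MHz.
Nyquist rate = 2 × 58.3 MHz = 116.6 MHz.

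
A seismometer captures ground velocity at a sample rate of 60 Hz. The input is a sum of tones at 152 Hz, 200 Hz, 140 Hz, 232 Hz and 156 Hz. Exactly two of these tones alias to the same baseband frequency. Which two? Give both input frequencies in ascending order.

fs/2 = 30 Hz.
152 Hz mod fs = 32 Hz.
32 Hz > fs/2 = 30 Hz, folds to fs − 32 Hz = 28 Hz.
200 Hz mod fs = 20 Hz.
20 Hz ≤ fs/2 = 30 Hz, appears at 20 Hz.
140 Hz mod fs = 20 Hz.
20 Hz ≤ fs/2 = 30 Hz, appears at 20 Hz.
232 Hz mod fs = 52 Hz.
52 Hz > fs/2 = 30 Hz, folds to fs − 52 Hz = 8 Hz.
156 Hz mod fs = 36 Hz.
36 Hz > fs/2 = 30 Hz, folds to fs − 36 Hz = 24 Hz.
140 Hz and 200 Hz both map to 20 Hz.

140 Hz, 200 Hz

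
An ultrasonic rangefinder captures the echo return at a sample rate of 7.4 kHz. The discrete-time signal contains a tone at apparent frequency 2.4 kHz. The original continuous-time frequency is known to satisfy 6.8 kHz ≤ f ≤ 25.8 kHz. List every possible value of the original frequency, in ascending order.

Frequencies that alias to 2.4 kHz are k·fs ± 2.4 kHz for integer k ≥ 0.
k=0: 2.4 kHz.
k=1: 5 kHz, 9.8 kHz.
k=2: 12.4 kHz, 17.2 kHz.
k=3: 19.8 kHz, 24.6 kHz.
k=4: 27.2 kHz, 32 kHz.
Within [6.8 kHz, 25.8 kHz]: 9.8 kHz, 12.4 kHz, 17.2 kHz, 19.8 kHz, 24.6 kHz.

9.8 kHz, 12.4 kHz, 17.2 kHz, 19.8 kHz, 24.6 kHz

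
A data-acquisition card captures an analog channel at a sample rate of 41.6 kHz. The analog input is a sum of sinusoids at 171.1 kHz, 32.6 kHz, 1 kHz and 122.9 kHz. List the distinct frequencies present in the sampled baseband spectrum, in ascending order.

fs/2 = 20.8 kHz.
171.1 kHz mod fs = 4.7 kHz.
4.7 kHz ≤ fs/2 = 20.8 kHz, appears at 4.7 kHz.
32.6 kHz > fs/2 = 20.8 kHz, folds to fs − 32.6 kHz = 9 kHz.
1 kHz ≤ fs/2 = 20.8 kHz, passes unchanged.
122.9 kHz mod fs = 39.7 kHz.
39.7 kHz > fs/2 = 20.8 kHz, folds to fs − 39.7 kHz = 1.9 kHz.
Distinct values: {1 kHz, 1.9 kHz, 4.7 kHz, 9 kHz}.

1 kHz, 1.9 kHz, 4.7 kHz, 9 kHz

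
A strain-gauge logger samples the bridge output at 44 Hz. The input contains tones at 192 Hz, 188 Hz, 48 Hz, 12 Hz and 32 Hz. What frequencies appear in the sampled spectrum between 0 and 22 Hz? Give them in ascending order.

4 Hz, 12 Hz, 16 Hz

fs/2 = 22 Hz.
192 Hz mod fs = 16 Hz.
16 Hz ≤ fs/2 = 22 Hz, appears at 16 Hz.
188 Hz mod fs = 12 Hz.
12 Hz ≤ fs/2 = 22 Hz, appears at 12 Hz.
48 Hz mod fs = 4 Hz.
4 Hz ≤ fs/2 = 22 Hz, appears at 4 Hz.
12 Hz ≤ fs/2 = 22 Hz, passes unchanged.
32 Hz > fs/2 = 22 Hz, folds to fs − 32 Hz = 12 Hz.
Distinct values: {4 Hz, 12 Hz, 16 Hz}.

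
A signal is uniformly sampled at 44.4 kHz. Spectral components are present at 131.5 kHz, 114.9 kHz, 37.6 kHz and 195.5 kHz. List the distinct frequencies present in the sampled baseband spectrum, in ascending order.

1.7 kHz, 6.8 kHz, 17.9 kHz, 18.3 kHz

fs/2 = 22.2 kHz.
131.5 kHz mod fs = 42.7 kHz.
42.7 kHz > fs/2 = 22.2 kHz, folds to fs − 42.7 kHz = 1.7 kHz.
114.9 kHz mod fs = 26.1 kHz.
26.1 kHz > fs/2 = 22.2 kHz, folds to fs − 26.1 kHz = 18.3 kHz.
37.6 kHz > fs/2 = 22.2 kHz, folds to fs − 37.6 kHz = 6.8 kHz.
195.5 kHz mod fs = 17.9 kHz.
17.9 kHz ≤ fs/2 = 22.2 kHz, appears at 17.9 kHz.
Distinct values: {1.7 kHz, 6.8 kHz, 17.9 kHz, 18.3 kHz}.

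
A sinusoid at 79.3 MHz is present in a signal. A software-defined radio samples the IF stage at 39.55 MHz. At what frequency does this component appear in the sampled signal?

79.3 MHz mod fs = 0.2 MHz.
0.2 MHz ≤ fs/2 = 19.775 MHz, appears at 0.2 MHz.

0.2 MHz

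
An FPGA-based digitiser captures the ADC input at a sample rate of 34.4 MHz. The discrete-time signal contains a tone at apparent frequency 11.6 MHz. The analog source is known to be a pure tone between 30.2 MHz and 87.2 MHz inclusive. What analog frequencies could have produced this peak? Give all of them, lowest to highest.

46 MHz, 57.2 MHz, 80.4 MHz

Frequencies that alias to 11.6 MHz are k·fs ± 11.6 MHz for integer k ≥ 0.
k=0: 11.6 MHz.
k=1: 22.8 MHz, 46 MHz.
k=2: 57.2 MHz, 80.4 MHz.
k=3: 91.6 MHz, 114.8 MHz.
Within [30.2 MHz, 87.2 MHz]: 46 MHz, 57.2 MHz, 80.4 MHz.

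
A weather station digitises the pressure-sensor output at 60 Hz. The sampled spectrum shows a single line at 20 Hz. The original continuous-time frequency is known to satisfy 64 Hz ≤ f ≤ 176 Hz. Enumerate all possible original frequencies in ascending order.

80 Hz, 100 Hz, 140 Hz, 160 Hz

Frequencies that alias to 20 Hz are k·fs ± 20 Hz for integer k ≥ 0.
k=0: 20 Hz.
k=1: 40 Hz, 80 Hz.
k=2: 100 Hz, 140 Hz.
k=3: 160 Hz, 200 Hz.
k=4: 220 Hz, 260 Hz.
Within [64 Hz, 176 Hz]: 80 Hz, 100 Hz, 140 Hz, 160 Hz.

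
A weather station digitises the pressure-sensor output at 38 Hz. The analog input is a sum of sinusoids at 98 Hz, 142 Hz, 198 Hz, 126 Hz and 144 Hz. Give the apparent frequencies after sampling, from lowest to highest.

8 Hz, 10 Hz, 12 Hz, 16 Hz

fs/2 = 19 Hz.
98 Hz mod fs = 22 Hz.
22 Hz > fs/2 = 19 Hz, folds to fs − 22 Hz = 16 Hz.
142 Hz mod fs = 28 Hz.
28 Hz > fs/2 = 19 Hz, folds to fs − 28 Hz = 10 Hz.
198 Hz mod fs = 8 Hz.
8 Hz ≤ fs/2 = 19 Hz, appears at 8 Hz.
126 Hz mod fs = 12 Hz.
12 Hz ≤ fs/2 = 19 Hz, appears at 12 Hz.
144 Hz mod fs = 30 Hz.
30 Hz > fs/2 = 19 Hz, folds to fs − 30 Hz = 8 Hz.
Distinct values: {8 Hz, 10 Hz, 12 Hz, 16 Hz}.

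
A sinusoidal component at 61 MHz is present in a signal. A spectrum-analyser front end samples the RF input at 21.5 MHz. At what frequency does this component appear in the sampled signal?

61 MHz mod fs = 18 MHz.
18 MHz > fs/2 = 10.75 MHz, folds to fs − 18 MHz = 3.5 MHz.

3.5 MHz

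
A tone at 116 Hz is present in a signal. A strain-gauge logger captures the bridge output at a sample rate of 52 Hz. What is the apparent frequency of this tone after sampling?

12 Hz

116 Hz mod fs = 12 Hz.
12 Hz ≤ fs/2 = 26 Hz, appears at 12 Hz.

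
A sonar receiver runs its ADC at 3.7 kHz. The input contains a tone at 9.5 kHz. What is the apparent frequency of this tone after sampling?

1.6 kHz

9.5 kHz mod fs = 2.1 kHz.
2.1 kHz > fs/2 = 1.85 kHz, folds to fs − 2.1 kHz = 1.6 kHz.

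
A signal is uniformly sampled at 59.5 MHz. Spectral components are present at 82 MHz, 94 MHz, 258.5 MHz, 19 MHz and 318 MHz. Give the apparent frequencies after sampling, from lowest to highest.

19 MHz, 20.5 MHz, 22.5 MHz, 25 MHz

fs/2 = 29.75 MHz.
82 MHz mod fs = 22.5 MHz.
22.5 MHz ≤ fs/2 = 29.75 MHz, appears at 22.5 MHz.
94 MHz mod fs = 34.5 MHz.
34.5 MHz > fs/2 = 29.75 MHz, folds to fs − 34.5 MHz = 25 MHz.
258.5 MHz mod fs = 20.5 MHz.
20.5 MHz ≤ fs/2 = 29.75 MHz, appears at 20.5 MHz.
19 MHz ≤ fs/2 = 29.75 MHz, passes unchanged.
318 MHz mod fs = 20.5 MHz.
20.5 MHz ≤ fs/2 = 29.75 MHz, appears at 20.5 MHz.
Distinct values: {19 MHz, 20.5 MHz, 22.5 MHz, 25 MHz}.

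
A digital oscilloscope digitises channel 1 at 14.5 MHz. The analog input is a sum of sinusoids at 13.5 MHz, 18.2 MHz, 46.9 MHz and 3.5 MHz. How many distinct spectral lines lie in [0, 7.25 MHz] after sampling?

fs/2 = 7.25 MHz.
13.5 MHz > fs/2 = 7.25 MHz, folds to fs − 13.5 MHz = 1 MHz.
18.2 MHz mod fs = 3.7 MHz.
3.7 MHz ≤ fs/2 = 7.25 MHz, appears at 3.7 MHz.
46.9 MHz mod fs = 3.4 MHz.
3.4 MHz ≤ fs/2 = 7.25 MHz, appears at 3.4 MHz.
3.5 MHz ≤ fs/2 = 7.25 MHz, passes unchanged.
Distinct values: {1 MHz, 3.4 MHz, 3.5 MHz, 3.7 MHz} → 4.

4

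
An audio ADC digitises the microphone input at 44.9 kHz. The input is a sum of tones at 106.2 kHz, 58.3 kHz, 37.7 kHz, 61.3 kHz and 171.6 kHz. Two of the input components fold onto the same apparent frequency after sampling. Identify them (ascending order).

61.3 kHz, 106.2 kHz

fs/2 = 22.45 kHz.
106.2 kHz mod fs = 16.4 kHz.
16.4 kHz ≤ fs/2 = 22.45 kHz, appears at 16.4 kHz.
58.3 kHz mod fs = 13.4 kHz.
13.4 kHz ≤ fs/2 = 22.45 kHz, appears at 13.4 kHz.
37.7 kHz > fs/2 = 22.45 kHz, folds to fs − 37.7 kHz = 7.2 kHz.
61.3 kHz mod fs = 16.4 kHz.
16.4 kHz ≤ fs/2 = 22.45 kHz, appears at 16.4 kHz.
171.6 kHz mod fs = 36.9 kHz.
36.9 kHz > fs/2 = 22.45 kHz, folds to fs − 36.9 kHz = 8 kHz.
61.3 kHz and 106.2 kHz both map to 16.4 kHz.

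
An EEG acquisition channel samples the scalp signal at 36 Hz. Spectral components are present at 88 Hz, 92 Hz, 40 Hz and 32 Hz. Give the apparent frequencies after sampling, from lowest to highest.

fs/2 = 18 Hz.
88 Hz mod fs = 16 Hz.
16 Hz ≤ fs/2 = 18 Hz, appears at 16 Hz.
92 Hz mod fs = 20 Hz.
20 Hz > fs/2 = 18 Hz, folds to fs − 20 Hz = 16 Hz.
40 Hz mod fs = 4 Hz.
4 Hz ≤ fs/2 = 18 Hz, appears at 4 Hz.
32 Hz > fs/2 = 18 Hz, folds to fs − 32 Hz = 4 Hz.
Distinct values: {4 Hz, 16 Hz}.

4 Hz, 16 Hz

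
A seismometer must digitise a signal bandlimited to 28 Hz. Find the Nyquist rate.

56 Hz

Nyquist rate = 2 × 28 Hz = 56 Hz.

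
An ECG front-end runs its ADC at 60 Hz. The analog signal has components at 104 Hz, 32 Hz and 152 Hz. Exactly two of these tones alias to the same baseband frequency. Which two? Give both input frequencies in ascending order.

32 Hz, 152 Hz

fs/2 = 30 Hz.
104 Hz mod fs = 44 Hz.
44 Hz > fs/2 = 30 Hz, folds to fs − 44 Hz = 16 Hz.
32 Hz > fs/2 = 30 Hz, folds to fs − 32 Hz = 28 Hz.
152 Hz mod fs = 32 Hz.
32 Hz > fs/2 = 30 Hz, folds to fs − 32 Hz = 28 Hz.
32 Hz and 152 Hz both map to 28 Hz.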